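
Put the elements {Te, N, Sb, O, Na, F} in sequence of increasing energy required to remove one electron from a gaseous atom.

Removing the outermost electron gets harder across a period and easier down a group.
Here both period and group differ, so the two effects have to be weighed against each other.
Sb > Na: period and group pull opposite ways; the across-period shift dominates (831 vs 496 kJ/mol).
Te > Sb: Te lies to the right of Sb in period 5, so the across-period effect alone puts Te higher.
O > Te: O sits above Te in group 16, so the down-group effect alone puts O higher.
N > O: this pair runs against the simple trend — see the exception note.
F > N: both are in period 2; the period trend gives F the larger value.
Note the exception: N has a higher first ionization energy than O, contrary to the simple trend — pairing an electron in O's 2p⁴ costs repulsion energy, so O ionizes more easily than half-filled N (2p³).
Approximate values (kJ/mol): N 1402, O 1314, F 1681, Na 496, Sb 831, Te 869.
So from lowest to highest: Na < Sb < Te < O < N < F.

Na < Sb < Te < O < N < F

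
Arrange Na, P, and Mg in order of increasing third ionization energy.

P < Na < Mg

The third ionization energy removes an electron from the +2 ion. For each element: Na²⁺ is already 1 electron into the core; P²⁺ still has 3 valence electrons; Mg²⁺ is the bare [Ne] core.
Breaking into a closed-shell core is much more expensive than removing a leftover valence electron — Na and Mg have the largest IE_3 here.
The numbers (kJ/mol): Na 6910, P 2914, Mg 7733.
Putting it together, IE_3: P < Na < Mg.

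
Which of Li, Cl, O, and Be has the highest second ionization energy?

Li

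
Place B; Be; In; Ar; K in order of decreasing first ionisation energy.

Be is in period 2, group 2; B is in period 2, group 13; Ar is in period 3, group 18; K is in period 4, group 1; In is in period 5, group 13.
First ionization energy rises across a period (greater Z_eff holds electrons more tightly) and falls down a group (valence electrons are farther from the nucleus).
These span different periods and groups, so the two trends combine.
In > K: the two effects oppose for this pair; the across-period effect wins (558 vs 419 kJ/mol).
B > In: B sits above In in group 13, so the down-group effect alone puts B higher.
Be > B: this pair runs against the simple trend — see the exception note.
Ar > Be: the two effects oppose for this pair; the across-period effect wins (1521 vs 900 kJ/mol).
Note the exception: Be has a higher first ionization energy than B, contrary to the simple trend — removing B's lone 2p electron is easier than breaking Be's filled 2s².
For reference (kJ/mol): Be 900, B 801, Ar 1521, K 419, In 558.
So from highest to lowest: Ar > Be > B > In > K.

Ar > Be > B > In > K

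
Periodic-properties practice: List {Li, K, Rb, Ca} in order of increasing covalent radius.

Li, Ca, K, Rb

Li is in period 2, group 1; K is in period 4, group 1; Ca is in period 4, group 2; Rb is in period 5, group 1.
Radius decreases left→right (rising Z_eff, same n) and increases top→bottom (higher n).
These span different periods and groups, so the two trends combine.
Ca > Li: the two effects oppose for this pair; the down-group effect wins (171 vs 133 pm).
K > Ca: K lies to the left of Ca in period 4, so the across-period effect alone puts K larger.
Rb > K: they share group 1; the group trend gives Rb the larger value.
For reference (pm): Li 133, K 196, Ca 171, Rb 210.
So from smallest to largest: Li < Ca < K < Rb.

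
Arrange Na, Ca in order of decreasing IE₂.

Na, Ca

IE_2 is the cost of taking one more electron from the +1 cation: Na⁺ is the bare [Ne] core; Ca⁺ still has 1 valence electron.
Core electrons are held far more tightly than valence electrons, so Na tops the IE_2 order.
Tabulated IE_2 (kJ/mol): Na 4562, Ca 1145.
So the second ionization energies run Ca < Na.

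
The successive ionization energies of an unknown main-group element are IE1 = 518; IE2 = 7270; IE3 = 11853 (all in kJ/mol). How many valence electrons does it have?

Look for the largest jump between consecutive ionization energies: IE2/IE1 ≈ 14.0, far larger than any earlier ratio.
That jump marks the point where a core electron is being removed. So the atom has 1 valence electron.

1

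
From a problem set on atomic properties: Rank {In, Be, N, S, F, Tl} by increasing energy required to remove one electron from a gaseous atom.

In < Tl < Be < S < N < F

Be is in period 2, group 2; N is in period 2, group 15; F is in period 2, group 17; S is in period 3, group 16; In is in period 5, group 13; Tl is in period 6, group 13.
IE₁ increases left→right with effective nuclear charge and decreases top→bottom as the valence shell moves farther out.
Neither a single period nor a single group — weigh both effects.
Tl > In: this pair runs against the simple trend — see the exception note.
Be > Tl: period and group pull opposite ways; the down-group shift dominates (900 vs 589 kJ/mol).
S > Be: period and group pull opposite ways; the across-period shift dominates (1000 vs 900 kJ/mol).
N > S: period and group pull opposite ways; the down-group shift dominates (1402 vs 1000 kJ/mol).
F > N: F lies to the right of N in period 2, so the across-period effect alone puts F higher.
Note the exception: Tl has a higher first ionization energy than In, contrary to the simple trend — relativistic 6s stabilisation and poor 4f/5d shielding distort the trend for the heavy p-block elements.
Tabulated first ionization energy (kJ/mol): Be 900, N 1402, F 1681, S 1000, In 558, Tl 589.
So from lowest to highest: In < Tl < Be < S < N < F.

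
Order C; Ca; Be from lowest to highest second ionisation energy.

Ca, Be, C

IE_2 is the cost of taking one more electron from the +1 cation: C⁺ still has 3 valence electrons; Ca⁺ still has 1 valence electron; Be⁺ still has 1 valence electron.
All are still removing valence electrons, so compare the +1 ions as you would atoms: IE_2 generally rises across a period (higher Z_eff) and falls down a group (larger shell), subject to the usual subshell exceptions.
Valence configurations: C⁺ [He]2s²2p¹, Ca⁺ [Ar]4s¹, Be⁺ [He]2s¹.
Tabulated IE_2 (kJ/mol): C 2353, Ca 1145, Be 1757.
Hence IE_2: Ca < Be < C.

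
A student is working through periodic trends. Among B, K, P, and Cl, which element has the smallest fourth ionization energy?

Consider each +3 ion: B³⁺ is the bare [He] core; K³⁺ is already 2 electrons into the core; P³⁺ still has 2 valence electrons; Cl³⁺ still has 4 valence electrons.
Core electrons are held far more tightly than valence electrons, so K and B top the IE_4 order.
Valence configurations: P³⁺ [Ne]3s², Cl³⁺ [Ne]3s²3p².
Approximate IE_4 values (kJ/mol): B 25026, K 5877, P 4964, Cl 5159.
Putting it together, IE_4: P < Cl < K < B.

P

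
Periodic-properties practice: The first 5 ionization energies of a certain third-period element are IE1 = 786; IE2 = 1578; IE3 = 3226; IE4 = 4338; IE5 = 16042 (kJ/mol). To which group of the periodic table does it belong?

Group 14

Look for the largest jump between consecutive ionization energies: IE5/IE4 ≈ 3.7, far larger than any earlier ratio.
That jump marks the point where a core electron is being removed. So the atom has 4 valence electrons.
A main-group element with 4 valence electrons is in group 14.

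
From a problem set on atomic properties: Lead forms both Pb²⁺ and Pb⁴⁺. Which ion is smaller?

Both ions have Z = 82 protons, but Pb⁴⁺ has lost more electrons, so its remaining electrons feel a larger effective nuclear charge per electron and are pulled in more tightly.
Higher positive charge → smaller ion, so Pb²⁺ > Pb⁴⁺.

Pb⁴⁺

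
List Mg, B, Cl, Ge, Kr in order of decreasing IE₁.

Kr, Cl, B, Ge, Mg

B is in period 2, group 13; Mg is in period 3, group 2; Cl is in period 3, group 17; Ge is in period 4, group 14; Kr is in period 4, group 18.
Across a period the outer electron is held more tightly (higher IE₁); down a group it sits in a higher shell, more shielded, and comes off more easily.
Neither a single period nor a single group — weigh both effects.
Ge > Mg: period and group pull opposite ways; the across-period shift dominates (762 vs 738 kJ/mol).
B > Ge: the two effects oppose for this pair; the down-group effect wins (801 vs 762 kJ/mol).
Cl > B: period and group pull opposite ways; the across-period shift dominates (1251 vs 801 kJ/mol).
Kr > Cl: the two effects oppose for this pair; the across-period effect wins (1351 vs 1251 kJ/mol).
Approximate values (kJ/mol): B 801, Mg 738, Cl 1251, Ge 762, Kr 1351.
So from highest to lowest: Kr > Cl > B > Ge > Mg.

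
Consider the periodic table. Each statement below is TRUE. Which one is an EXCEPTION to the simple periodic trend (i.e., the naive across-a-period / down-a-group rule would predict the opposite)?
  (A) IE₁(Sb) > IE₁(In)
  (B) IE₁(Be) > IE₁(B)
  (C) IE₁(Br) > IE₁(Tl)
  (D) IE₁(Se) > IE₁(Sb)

The general trend: IE₁ increases across a period and decreases down a group.
(A) Sb (period 5, group 15) vs In (period 5, group 13): the stated order agrees with the simple trend.
(B) Be (period 2, group 2) vs B (period 2, group 13): the stated order contradicts the simple trend.
(C) Br (period 4, group 17) vs Tl (period 6, group 13): the stated order agrees with the simple trend.
(D) Se (period 4, group 16) vs Sb (period 5, group 15): the stated order agrees with the simple trend.
The exception is (B): removing B's lone 2p electron is easier than breaking Be's filled 2s².

(B)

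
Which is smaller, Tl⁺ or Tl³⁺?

Tl³⁺

Both ions have Z = 81 protons, but Tl³⁺ has lost more electrons, so its remaining electrons feel a larger effective nuclear charge per electron and are pulled in more tightly.
Higher positive charge → smaller ion, so Tl⁺ > Tl³⁺.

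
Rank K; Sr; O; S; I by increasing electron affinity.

Sr, K, O, S, I

O is in period 2, group 16; S is in period 3, group 16; K is in period 4, group 1; Sr is in period 5, group 2; I is in period 5, group 17.
Atoms with high Z_eff and room in the valence shell (especially the halogens) have the most exothermic electron affinities.
Neither a single period nor a single group — weigh both effects.
K > Sr: period and group pull opposite ways; the down-group shift dominates (48 vs 5 kJ/mol).
O > K: both effects reinforce here, so O is clearly the higher of the two.
S > O: this pair runs against the simple trend — see the exception note.
I > S: period and group pull opposite ways; the across-period shift dominates (295 vs 200 kJ/mol).
Note the exception: S has a higher electron affinity than O, contrary to the simple trend — the compact 2p subshell of O repels the added electron more than S's larger 3p does.
Tabulated electron affinity (kJ/mol): O 141, S 200, K 48, Sr 5, I 295.
So from lowest to highest: Sr < K < O < S < I.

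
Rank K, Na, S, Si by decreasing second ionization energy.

IE_2 is the cost of taking one more electron from the +1 cation: K⁺ is the bare [Ar] core; Na⁺ is the bare [Ne] core; S⁺ still has 5 valence electrons; Si⁺ still has 3 valence electrons.
Breaking into a closed-shell core is much more expensive than removing a leftover valence electron — K and Na have the largest IE_2 here.
Valence configurations: S⁺ [Ne]3s²3p³, Si⁺ [Ne]3s²3p¹.
Tabulated IE_2 (kJ/mol): K 3052, Na 4562, S 2252, Si 1577.
Putting it together, IE_2: Si < S < K < Na.

Na > K > S > Si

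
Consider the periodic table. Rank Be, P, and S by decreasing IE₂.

Consider each +1 ion: Be⁺ still has 1 valence electron; P⁺ still has 4 valence electrons; S⁺ still has 5 valence electrons.
All are still removing valence electrons, so compare the +1 ions as you would atoms: IE_2 generally rises across a period (higher Z_eff) and falls down a group (larger shell), subject to the usual subshell exceptions.
Valence configurations: Be⁺ [He]2s¹, P⁺ [Ne]3s²3p², S⁺ [Ne]3s²3p³.
Approximate IE_2 values (kJ/mol): Be 1757, P 1907, S 2252.
So the second ionization energies run Be < P < S.

S, P, Be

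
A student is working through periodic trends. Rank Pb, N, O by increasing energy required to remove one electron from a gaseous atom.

Pb < O < N

N is in period 2, group 15; O is in period 2, group 16; Pb is in period 6, group 14.
Removing the outermost electron gets harder across a period and easier down a group.
Neither a single period nor a single group — weigh both effects.
O > Pb: both effects reinforce here, so O is clearly the higher of the two.
N > O: this pair runs against the simple trend — see the exception note.
Note the exception: N has a higher first ionization energy than O, contrary to the simple trend — pairing an electron in O's 2p⁴ costs repulsion energy, so O ionizes more easily than half-filled N (2p³).
Tabulated first ionization energy (kJ/mol): N 1402, O 1314, Pb 716.
So from lowest to highest: Pb < O < N.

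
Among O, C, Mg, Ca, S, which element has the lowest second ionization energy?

Ca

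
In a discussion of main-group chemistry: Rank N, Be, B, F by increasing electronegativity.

Be, B, N, F

Be is in period 2, group 2; B is in period 2, group 13; N is in period 2, group 15; F is in period 2, group 17.
Electronegativity increases across a period and decreases down a group, tracking effective nuclear charge and atomic size.
All lie in period 2, so electronegativity increases left to right.
So from lowest to highest: Be < B < N < F.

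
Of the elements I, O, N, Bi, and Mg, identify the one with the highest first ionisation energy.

N is in period 2, group 15; O is in period 2, group 16; Mg is in period 3, group 2; I is in period 5, group 17; Bi is in period 6, group 15.
Across a period the outer electron is held more tightly (higher IE₁); down a group it sits in a higher shell, more shielded, and comes off more easily.
Neither a single period nor a single group — weigh both effects.
Mg > Bi: period and group pull opposite ways; the down-group shift dominates (738 vs 703 kJ/mol).
I > Mg: period and group pull opposite ways; the across-period shift dominates (1008 vs 738 kJ/mol).
O > I: period and group pull opposite ways; the down-group shift dominates (1314 vs 1008 kJ/mol).
N > O: this pair runs against the simple trend — see the exception note.
Note the exception: N has a higher first ionization energy than O, contrary to the simple trend — pairing an electron in O's 2p⁴ costs repulsion energy, so O ionizes more easily than half-filled N (2p³).
Tabulated first ionization energy (kJ/mol): N 1402, O 1314, Mg 738, I 1008, Bi 703.
The highest first ionisation energy among these belongs to N.

N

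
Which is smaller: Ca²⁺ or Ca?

Ca²⁺

Forming Ca²⁺ removes 2 electrons from Ca. Fewer electrons for the same nuclear charge means less shielding and a higher Z_eff on the remaining electrons, and for main-group metals the entire outer shell is lost.
A cation is smaller than its parent atom: Ca²⁺ < Ca.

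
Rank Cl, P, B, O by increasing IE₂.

P, Cl, B, O

IE_2 is the cost of taking one more electron from the +1 cation: Cl⁺ still has 6 valence electrons; P⁺ still has 4 valence electrons; B⁺ still has 2 valence electrons; O⁺ still has 5 valence electrons.
All are still removing valence electrons, so compare the +1 ions as you would atoms: IE_2 generally rises across a period (higher Z_eff) and falls down a group (larger shell), subject to the usual subshell exceptions.
Valence configurations: Cl⁺ [Ne]3s²3p⁴, P⁺ [Ne]3s²3p², B⁺ [He]2s², O⁺ [He]2s²2p³.
Tabulated IE_2 (kJ/mol): Cl 2298, P 1907, B 2427, O 3388.
Overall IE_2 order: P < Cl < B < O.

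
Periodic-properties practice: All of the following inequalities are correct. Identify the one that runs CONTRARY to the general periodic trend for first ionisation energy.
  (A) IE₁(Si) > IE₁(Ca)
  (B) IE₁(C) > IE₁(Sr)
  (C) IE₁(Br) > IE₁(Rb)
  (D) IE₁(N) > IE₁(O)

(D)

The general trend: first ionisation energy increases across a period and decreases down a group.
(A) Si (period 3, group 14) vs Ca (period 4, group 2): the stated order agrees with the simple trend.
(B) C (period 2, group 14) vs Sr (period 5, group 2): the stated order agrees with the simple trend.
(C) Br (period 4, group 17) vs Rb (period 5, group 1): the stated order agrees with the simple trend.
(D) N (period 2, group 15) vs O (period 2, group 16): the stated order contradicts the simple trend.
The exception is (D): pairing an electron in O's 2p⁴ costs repulsion energy, so O ionizes more easily than half-filled N (2p³).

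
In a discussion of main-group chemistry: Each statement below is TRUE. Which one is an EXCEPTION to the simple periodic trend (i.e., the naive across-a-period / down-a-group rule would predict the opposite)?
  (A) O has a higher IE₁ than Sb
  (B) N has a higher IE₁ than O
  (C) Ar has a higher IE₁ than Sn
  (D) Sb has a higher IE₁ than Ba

(B)

The general trend: IE₁ increases across a period and decreases down a group.
(A) O (period 2, group 16) vs Sb (period 5, group 15): the stated order agrees with the simple trend.
(B) N (period 2, group 15) vs O (period 2, group 16): the stated order contradicts the simple trend.
(C) Ar (period 3, group 18) vs Sn (period 5, group 14): the stated order agrees with the simple trend.
(D) Sb (period 5, group 15) vs Ba (period 6, group 2): the stated order agrees with the simple trend.
The exception is (B): pairing an electron in O's 2p⁴ costs repulsion energy, so O ionizes more easily than half-filled N (2p³).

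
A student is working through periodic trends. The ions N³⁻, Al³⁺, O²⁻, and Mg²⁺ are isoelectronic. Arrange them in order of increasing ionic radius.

All of these have 10 electrons, so size is governed by nuclear charge alone: the more protons, the stronger the pull on the same electron cloud, and the smaller the ion.
Nuclear charges: Al³⁺ (Z=13), Mg²⁺ (Z=12), O²⁻ (Z=8), N³⁻ (Z=7).
Smallest to largest: Al³⁺ < Mg²⁺ < O²⁻ < N³⁻.

Al³⁺ < Mg²⁺ < O²⁻ < N³⁻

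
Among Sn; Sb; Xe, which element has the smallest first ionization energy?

Sn

Sn is in period 5, group 14; Sb is in period 5, group 15; Xe is in period 5, group 18.
Across a period the outer electron is held more tightly (higher IE₁); down a group it sits in a higher shell, more shielded, and comes off more easily.
All lie in period 5, so first ionization energy increases left to right.
The smallest first ionization energy among these belongs to Sn.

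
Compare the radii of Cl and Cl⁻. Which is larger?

Cl⁻

Forming Cl⁻ adds 1 electron to Cl. More electron–electron repulsion in the same shell, with unchanged nuclear charge, lets the cloud expand.
An anion is larger than its parent atom: Cl⁻ > Cl.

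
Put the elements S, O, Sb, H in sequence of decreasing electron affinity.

S > O > Sb > H

H is in period 1, group 1; O is in period 2, group 16; S is in period 3, group 16; Sb is in period 5, group 15.
EA tends to increase across a period and decrease down a group, though the pattern is less regular than for IE or radius.
Here both period and group differ, so the two effects have to be weighed against each other.
Sb > H: the two effects oppose for this pair; the across-period effect wins (103 vs 73 kJ/mol).
O > Sb: relative to Sb, both the across-period and down-group shifts push O's electron affinity up.
S > O: this pair runs against the simple trend — see the exception note.
Note the exception: S has a higher electron affinity than O, contrary to the simple trend — the compact 2p subshell of O repels the added electron more than S's larger 3p does.
For reference (kJ/mol): H 73, O 141, S 200, Sb 103.
So from highest to lowest: S > O > Sb > H.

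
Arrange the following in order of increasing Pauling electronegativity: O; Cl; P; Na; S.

O is in period 2, group 16; Na is in period 3, group 1; P is in period 3, group 15; S is in period 3, group 16; Cl is in period 3, group 17.
Atoms toward the upper right of the periodic table pull bonding electrons most strongly.
Here both period and group differ, so the two effects have to be weighed against each other.
P > Na: both are in period 3; the period trend gives P the larger value.
S > P: both are in period 3; the period trend gives S the larger value.
Cl > S: Cl lies to the right of S in period 3, so the across-period effect alone puts Cl higher.
O > Cl: period and group pull opposite ways; the down-group shift dominates (3.44 vs 3.16).
Approximate values (Pauling): O 3.44, Na 0.93, P 2.19, S 2.58, Cl 3.16.
So from lowest to highest: Na < P < S < Cl < O.

Na < P < S < Cl < O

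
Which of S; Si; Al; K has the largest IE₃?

K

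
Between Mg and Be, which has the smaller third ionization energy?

IE_3 is the cost of taking one more electron from the +2 cation: Mg²⁺ is the bare [Ne] core; Be²⁺ is the bare [He] core.
All of these are removing an electron from a noble-gas core or deeper; the smaller core (lower principal quantum number) is held far more tightly, and within a period the higher nuclear charge binds the same core more tightly.
The numbers (kJ/mol): Mg 7733, Be 14849.
Putting it together, IE_3: Mg < Be.

Mg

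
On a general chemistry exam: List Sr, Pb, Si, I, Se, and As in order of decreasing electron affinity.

I > Se > Si > As > Pb > Sr

Si is in period 3, group 14; As is in period 4, group 15; Se is in period 4, group 16; Sr is in period 5, group 2; I is in period 5, group 17; Pb is in period 6, group 14.
Adding an electron releases more energy for atoms nearer the top right (short of the noble gases).
Here both period and group differ, so the two effects have to be weighed against each other.
Pb > Sr: the two effects oppose for this pair; the across-period effect wins (35 vs 5 kJ/mol).
As > Pb: relative to Pb, both the across-period and down-group shifts push As's electron affinity up.
Si > As: the two effects oppose for this pair; the down-group effect wins (134 vs 78 kJ/mol).
Se > Si: the two effects oppose for this pair; the across-period effect wins (195 vs 134 kJ/mol).
I > Se: period and group pull opposite ways; the across-period shift dominates (295 vs 195 kJ/mol).
Tabulated electron affinity (kJ/mol): Si 134, As 78, Se 195, Sr 5, I 295, Pb 35.
So from highest to lowest: I > Se > Si > As > Pb > Sr.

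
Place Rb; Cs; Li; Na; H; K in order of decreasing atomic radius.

H is in period 1, group 1; Li is in period 2, group 1; Na is in period 3, group 1; K is in period 4, group 1; Rb is in period 5, group 1; Cs is in period 6, group 1.
Across a period the added protons contract the valence shell; down a group each new principal shell makes the atom larger.
All are in group 1, so atomic radius increases down the group.
So from largest to smallest: Cs > Rb > K > Na > Li > H.

Cs > Rb > K > Na > Li > H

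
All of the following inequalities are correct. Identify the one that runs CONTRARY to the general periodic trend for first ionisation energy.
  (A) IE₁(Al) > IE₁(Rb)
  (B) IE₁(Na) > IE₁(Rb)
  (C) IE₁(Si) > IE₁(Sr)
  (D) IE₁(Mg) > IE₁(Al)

The general trend: first ionisation energy increases across a period and decreases down a group.
(A) Al (period 3, group 13) vs Rb (period 5, group 1): the stated order agrees with the simple trend.
(B) Na (period 3, group 1) vs Rb (period 5, group 1): the stated order agrees with the simple trend.
(C) Si (period 3, group 14) vs Sr (period 5, group 2): the stated order agrees with the simple trend.
(D) Mg (period 3, group 2) vs Al (period 3, group 13): the stated order contradicts the simple trend.
The exception is (D): Al's single 3p electron is easier to remove than one from Mg's filled 3s².

(D)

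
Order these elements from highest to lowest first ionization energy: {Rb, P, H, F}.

H is in period 1, group 1; F is in period 2, group 17; P is in period 3, group 15; Rb is in period 5, group 1.
First ionization energy rises across a period (greater Z_eff holds electrons more tightly) and falls down a group (valence electrons are farther from the nucleus).
Neither a single period nor a single group — weigh both effects.
P > Rb: relative to Rb, both the across-period and down-group shifts push P's first ionization energy up.
H > P: period and group pull opposite ways; the down-group shift dominates (1312 vs 1012 kJ/mol).
F > H: the two effects oppose for this pair; the across-period effect wins (1681 vs 1312 kJ/mol).
Tabulated first ionization energy (kJ/mol): H 1312, F 1681, P 1012, Rb 403.
So from highest to lowest: F > H > P > Rb.

F > H > P > Rb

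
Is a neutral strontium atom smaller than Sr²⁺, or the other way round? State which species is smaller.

Forming Sr²⁺ removes 2 electrons from Sr. Fewer electrons for the same nuclear charge means less shielding and a higher Z_eff on the remaining electrons, and for main-group metals the entire outer shell is lost.
A cation is smaller than its parent atom: Sr²⁺ < Sr.

Sr²⁺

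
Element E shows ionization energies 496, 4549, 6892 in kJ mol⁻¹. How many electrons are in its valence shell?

1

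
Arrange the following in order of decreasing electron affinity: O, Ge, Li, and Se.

Se, O, Ge, Li

Adding an electron releases more energy for atoms nearer the top right (short of the noble gases).
These span different periods and groups, so the two trends combine.
Ge > Li: period and group pull opposite ways; the across-period shift dominates (119 vs 60 kJ/mol).
O > Ge: both effects reinforce here, so O is clearly the higher of the two.
Se > O: this pair runs against the simple trend — see the exception note.
Note the exception: Se has a higher electron affinity than O, contrary to the simple trend — O's compact 2p subshell gives strong electron–electron repulsion on the added electron.
For reference (kJ/mol): Li 60, O 141, Ge 119, Se 195.
So from highest to lowest: Se > O > Ge > Li.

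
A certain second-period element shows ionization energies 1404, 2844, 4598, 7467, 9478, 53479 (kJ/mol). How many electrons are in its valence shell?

5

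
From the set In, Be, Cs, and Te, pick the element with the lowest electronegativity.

Cs

Be is in period 2, group 2; In is in period 5, group 13; Te is in period 5, group 16; Cs is in period 6, group 1.
Smaller atoms with higher effective nuclear charge are more electronegative.
Here both period and group differ, so the two effects have to be weighed against each other.
Be > Cs: both effects reinforce here, so Be is clearly the higher of the two.
In > Be: the two effects oppose for this pair; the across-period effect wins (1.78 vs 1.57).
Te > In: Te lies to the right of In in period 5, so the across-period effect alone puts Te higher.
For reference (Pauling): Be 1.57, In 1.78, Te 2.10, Cs 0.79.
The lowest electronegativity among these belongs to Cs.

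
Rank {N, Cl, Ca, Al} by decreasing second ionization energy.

N > Cl > Al > Ca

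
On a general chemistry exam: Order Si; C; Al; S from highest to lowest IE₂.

After 1 electron has been removed, what remains? Si⁺ still has 3 valence electrons; C⁺ still has 3 valence electrons; Al⁺ still has 2 valence electrons; S⁺ still has 5 valence electrons.
All are still removing valence electrons, so compare the +1 ions as you would atoms: IE_2 generally rises across a period (higher Z_eff) and falls down a group (larger shell), subject to the usual subshell exceptions.
Valence configurations: Si⁺ [Ne]3s²3p¹, C⁺ [He]2s²2p¹, Al⁺ [Ne]3s², S⁺ [Ne]3s²3p³.
Si⁺ loses a lone 3p electron whereas Al⁺ must break into a filled 3s² pair, so IE_2(Al) > IE_2(Si) even though Si has the higher nuclear charge.
The numbers (kJ/mol): Si 1577, C 2353, Al 1817, S 2252.
Putting it together, IE_2: Si < Al < S < C.

C, S, Al, Si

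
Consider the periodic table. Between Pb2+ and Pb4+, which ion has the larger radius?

Pb2+

Both ions have Z = 82 protons, but Pb4+ has lost more electrons, so its remaining electrons feel a larger effective nuclear charge per electron and are pulled in more tightly.
Higher positive charge → smaller ion, so Pb2+ > Pb4+.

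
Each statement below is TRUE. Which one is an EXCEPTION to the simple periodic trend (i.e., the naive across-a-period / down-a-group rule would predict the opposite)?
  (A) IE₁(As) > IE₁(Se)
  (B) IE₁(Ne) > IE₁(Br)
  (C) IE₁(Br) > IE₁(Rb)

(A)

The general trend: first ionization energy increases across a period and decreases down a group.
(A) As (period 4, group 15) vs Se (period 4, group 16): the stated order contradicts the simple trend.
(B) Ne (period 2, group 18) vs Br (period 4, group 17): the stated order agrees with the simple trend.
(C) Br (period 4, group 17) vs Rb (period 5, group 1): the stated order agrees with the simple trend.
The exception is (A): Se (4p⁴) ionizes more easily than half-filled As (4p³).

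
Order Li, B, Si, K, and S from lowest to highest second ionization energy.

Consider each +1 ion: Li⁺ is the bare [He] core; B⁺ still has 2 valence electrons; Si⁺ still has 3 valence electrons; K⁺ is the bare [Ar] core; S⁺ still has 5 valence electrons.
Core electrons are held far more tightly than valence electrons, so K and Li top the IE_2 order.
Valence configurations: B⁺ [He]2s², Si⁺ [Ne]3s²3p¹, S⁺ [Ne]3s²3p³.
Tabulated IE_2 (kJ/mol): Li 7298, B 2427, Si 1577, K 3052, S 2252.
Overall IE_2 order: Si < S < B < K < Li.

Si, S, B, K, Li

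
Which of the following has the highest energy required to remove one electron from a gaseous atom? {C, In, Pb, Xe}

Xe

Across a period the outer electron is held more tightly (higher IE₁); down a group it sits in a higher shell, more shielded, and comes off more easily.
Neither a single period nor a single group — weigh both effects.
Pb > In: the two effects oppose for this pair; the across-period effect wins (716 vs 558 kJ/mol).
C > Pb: they share group 14; the group trend gives C the larger value.
Xe > C: the two effects oppose for this pair; the across-period effect wins (1170 vs 1086 kJ/mol).
For reference (kJ/mol): C 1086, In 558, Xe 1170, Pb 716.
The highest energy required to remove one electron from a gaseous atom among these belongs to Xe.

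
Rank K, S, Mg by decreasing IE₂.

Consider each +1 ion: K⁺ is the bare [Ar] core; S⁺ still has 5 valence electrons; Mg⁺ still has 1 valence electron.
Breaking into a closed-shell core is much more expensive than removing a leftover valence electron — K has the largest IE_2 here.
Valence configurations: S⁺ [Ne]3s²3p³, Mg⁺ [Ne]3s¹.
The numbers (kJ/mol): K 3052, S 2252, Mg 1451.
Putting it together, IE_2: Mg < S < K.

K > S > Mg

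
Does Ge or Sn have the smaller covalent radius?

Radius decreases left→right (rising Z_eff, same n) and increases top→bottom (higher n).
All are in group 14, so atomic radius increases down the group.
So Ge has the smaller covalent radius (Ge < Sn).

Ge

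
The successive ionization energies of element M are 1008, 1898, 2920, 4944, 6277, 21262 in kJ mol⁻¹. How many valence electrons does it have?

Look for the largest jump between consecutive ionization energies: IE6/IE5 ≈ 3.4, far larger than any earlier ratio.
That jump marks the point where a core electron is being removed. So the atom has 5 valence electrons.

5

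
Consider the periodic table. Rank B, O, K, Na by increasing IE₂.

B < K < O < Na

After 1 electron has been removed, what remains? B⁺ still has 2 valence electrons; O⁺ still has 5 valence electrons; K⁺ is the bare [Ar] core; Na⁺ is the bare [Ne] core.
Usually core removal costs more than valence removal, but here the competition is close: a tightly held n=2 valence electron can cost more to remove than an n=3 core electron, so the actual values have to decide it.
Valence configurations: B⁺ [He]2s², O⁺ [He]2s²2p³.
Approximate IE_2 values (kJ/mol): B 2427, O 3388, K 3052, Na 4562.
Overall IE_2 order: B < K < O < Na.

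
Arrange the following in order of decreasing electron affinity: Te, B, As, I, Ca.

I > Te > As > B > Ca

B is in period 2, group 13; Ca is in period 4, group 2; As is in period 4, group 15; Te is in period 5, group 16; I is in period 5, group 17.
Adding an electron releases more energy for atoms nearer the top right (short of the noble gases).
Here both period and group differ, so the two effects have to be weighed against each other.
B > Ca: relative to Ca, both the across-period and down-group shifts push B's electron affinity up.
As > B: the two effects oppose for this pair; the across-period effect wins (78 vs 27 kJ/mol).
Te > As: the two effects oppose for this pair; the across-period effect wins (190 vs 78 kJ/mol).
I > Te: I lies to the right of Te in period 5, so the across-period effect alone puts I higher.
Tabulated electron affinity (kJ/mol): B 27, Ca 2, As 78, Te 190, I 295.
So from highest to lowest: I > Te > As > B > Ca.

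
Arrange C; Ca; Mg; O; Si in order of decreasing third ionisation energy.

Mg, O, Ca, C, Si

The third ionization energy removes an electron from the +2 ion. For each element: C²⁺ still has 2 valence electrons; Ca²⁺ is the bare [Ar] core; Mg²⁺ is the bare [Ne] core; O²⁺ still has 4 valence electrons; Si²⁺ still has 2 valence electrons.
Usually core removal costs more than valence removal, but here the competition is close: a tightly held n=2 valence electron can cost more to remove than an n=3 core electron, so the actual values have to decide it.
Valence configurations: C²⁺ [He]2s², O²⁺ [He]2s²2p², Si²⁺ [Ne]3s².
The numbers (kJ/mol): C 4620, Ca 4912, Mg 7733, O 5300, Si 3232.
Hence IE_3: Si < C < Ca < O < Mg.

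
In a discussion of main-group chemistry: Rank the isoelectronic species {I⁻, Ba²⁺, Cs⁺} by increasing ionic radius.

Ba²⁺ < Cs⁺ < I⁻

All of these have 54 electrons, so size is governed by nuclear charge alone: the more protons, the stronger the pull on the same electron cloud, and the smaller the ion.
Nuclear charges: Ba²⁺ (Z=56), Cs⁺ (Z=55), I⁻ (Z=53).
Smallest to largest: Ba²⁺ < Cs⁺ < I⁻.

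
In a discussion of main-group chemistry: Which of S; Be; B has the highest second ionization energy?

After 1 electron has been removed, what remains? S⁺ still has 5 valence electrons; Be⁺ still has 1 valence electron; B⁺ still has 2 valence electrons.
All are still removing valence electrons, so compare the +1 ions as you would atoms: IE_2 generally rises across a period (higher Z_eff) and falls down a group (larger shell), subject to the usual subshell exceptions.
Valence configurations: S⁺ [Ne]3s²3p³, Be⁺ [He]2s¹, B⁺ [He]2s².
The numbers (kJ/mol): S 2252, Be 1757, B 2427.
Overall IE_2 order: Be < S < B.

B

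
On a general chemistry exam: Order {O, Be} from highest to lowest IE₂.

O, Be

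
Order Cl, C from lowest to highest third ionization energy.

The third ionization energy removes an electron from the +2 ion. For each element: Cl²⁺ still has 5 valence electrons; C²⁺ still has 2 valence electrons.
All are still removing valence electrons, so compare the +2 ions as you would atoms: IE_3 generally rises across a period (higher Z_eff) and falls down a group (larger shell), subject to the usual subshell exceptions.
Valence configurations: Cl²⁺ [Ne]3s²3p³, C²⁺ [He]2s².
Approximate IE_3 values (kJ/mol): Cl 3822, C 4620.
Hence IE_3: Cl < C.

Cl, C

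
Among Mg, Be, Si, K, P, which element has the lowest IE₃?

P

After 2 electrons have been removed, what remains? Mg²⁺ is the bare [Ne] core; Be²⁺ is the bare [He] core; Si²⁺ still has 2 valence electrons; K²⁺ is already 1 electron into the core; P²⁺ still has 3 valence electrons.
Core electrons are held far more tightly than valence electrons, so K, Mg and Be top the IE_3 order.
Valence configurations: Si²⁺ [Ne]3s², P²⁺ [Ne]3s²3p¹.
P²⁺ loses a lone 3p electron whereas Si²⁺ must break into a filled 3s² pair, so IE_3(Si) > IE_3(P) even though P has the higher nuclear charge.
The numbers (kJ/mol): Mg 7733, Be 14849, Si 3232, K 4420, P 2914.
Hence IE_3: P < Si < K < Mg < Be.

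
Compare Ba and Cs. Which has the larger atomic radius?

Cs

Cs is in period 6, group 1; Ba is in period 6, group 2.
Across a period the added protons contract the valence shell; down a group each new principal shell makes the atom larger.
All lie in period 6, so atomic radius increases right to left.
So Cs has the larger atomic radius (Cs > Ba).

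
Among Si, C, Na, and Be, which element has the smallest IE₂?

Consider each +1 ion: Si⁺ still has 3 valence electrons; C⁺ still has 3 valence electrons; Na⁺ is the bare [Ne] core; Be⁺ still has 1 valence electron.
Core electrons are held far more tightly than valence electrons, so Na tops the IE_2 order.
Valence configurations: Si⁺ [Ne]3s²3p¹, C⁺ [He]2s²2p¹, Be⁺ [He]2s¹.
Approximate IE_2 values (kJ/mol): Si 1577, C 2353, Na 4562, Be 1757.
Hence IE_2: Si < Be < C < Na.

Si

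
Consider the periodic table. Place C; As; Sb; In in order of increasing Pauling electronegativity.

EN rises left→right (higher Z_eff, smaller atoms) and falls top→bottom (larger, more shielded atoms).
Here both period and group differ, so the two effects have to be weighed against each other.
Sb > In: Sb lies to the right of In in period 5, so the across-period effect alone puts Sb higher.
As > Sb: As sits above Sb in group 15, so the down-group effect alone puts As higher.
C > As: the two effects oppose for this pair; the down-group effect wins (2.55 vs 2.18).
Tabulated electronegativity (Pauling): C 2.55, As 2.18, In 1.78, Sb 2.05.
So from lowest to highest: In < Sb < As < C.

In < Sb < As < C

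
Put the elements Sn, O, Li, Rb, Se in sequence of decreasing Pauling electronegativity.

Li is in period 2, group 1; O is in period 2, group 16; Se is in period 4, group 16; Rb is in period 5, group 1; Sn is in period 5, group 14.
Smaller atoms with higher effective nuclear charge are more electronegative.
These span different periods and groups, so the two trends combine.
Li > Rb: they share group 1; the group trend gives Li the larger value.
Sn > Li: period and group pull opposite ways; the across-period shift dominates (1.96 vs 0.98).
Se > Sn: relative to Sn, both the across-period and down-group shifts push Se's electronegativity up.
O > Se: O sits above Se in group 16, so the down-group effect alone puts O higher.
Approximate values (Pauling): Li 0.98, O 3.44, Se 2.55, Rb 0.82, Sn 1.96.
So from highest to lowest: O > Se > Sn > Li > Rb.

O > Se > Sn > Li > Rb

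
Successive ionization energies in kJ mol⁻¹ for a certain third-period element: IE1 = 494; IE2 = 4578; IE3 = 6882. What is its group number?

Group 1

Look for the largest jump between consecutive ionization energies: IE2/IE1 ≈ 9.3, far larger than any earlier ratio.
That jump marks the point where a core electron is being removed. So the atom has 1 valence electron.
A main-group element with 1 valence electron is in group 1.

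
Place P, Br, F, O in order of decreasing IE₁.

F > O > Br > P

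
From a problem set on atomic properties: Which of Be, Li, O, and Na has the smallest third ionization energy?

The third ionization energy removes an electron from the +2 ion. For each element: Be²⁺ is the bare [He] core; Li²⁺ is already 1 electron into the core; O²⁺ still has 4 valence electrons; Na²⁺ is already 1 electron into the core.
Core electrons are held far more tightly than valence electrons, so Na, Li and Be top the IE_3 order.
Tabulated IE_3 (kJ/mol): Be 14849, Li 11815, O 5300, Na 6910.
Overall IE_3 order: O < Na < Li < Be.

O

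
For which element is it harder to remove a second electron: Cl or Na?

IE_2 is the cost of taking one more electron from the +1 cation: Cl⁺ still has 6 valence electrons; Na⁺ is the bare [Ne] core.
Pulling an electron out of a noble-gas core costs far more than removing a remaining valence electron, so Na sits at the high end of IE_2.
Approximate IE_2 values (kJ/mol): Cl 2298, Na 4562.
Putting it together, IE_2: Cl < Na.

Na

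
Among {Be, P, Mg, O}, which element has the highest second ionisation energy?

O

The second ionization energy removes an electron from the +1 ion. For each element: Be⁺ still has 1 valence electron; P⁺ still has 4 valence electrons; Mg⁺ still has 1 valence electron; O⁺ still has 5 valence electrons.
All are still removing valence electrons, so compare the +1 ions as you would atoms: IE_2 generally rises across a period (higher Z_eff) and falls down a group (larger shell), subject to the usual subshell exceptions.
Valence configurations: Be⁺ [He]2s¹, P⁺ [Ne]3s²3p², Mg⁺ [Ne]3s¹, O⁺ [He]2s²2p³.
Tabulated IE_2 (kJ/mol): Be 1757, P 1907, Mg 1451, O 3388.
Hence IE_2: Mg < Be < P < O.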